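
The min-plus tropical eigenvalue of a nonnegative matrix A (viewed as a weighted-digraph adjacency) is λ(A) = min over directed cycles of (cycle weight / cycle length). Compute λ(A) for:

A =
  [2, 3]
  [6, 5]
λ(A) = 2

Enumerate directed cycles and compute their means (weight / length). Sample:
  cycle 0 → 0: weight = 2, length = 1, mean = 2/1 ≈ 2.000
  cycle 1 → 1: weight = 5, length = 1, mean = 5/1 ≈ 5.000
  cycle 0 → 1 → 0: weight = 9, length = 2, mean = 9/2 ≈ 4.500
  cycle 1 → 0 → 1: weight = 9, length = 2, mean = 9/2 ≈ 4.500
Minimum mean = 2.000, attained e.g. along the cycle 0 → 0 with weight 2 and length 1. So λ(A) = 2/1 = 2.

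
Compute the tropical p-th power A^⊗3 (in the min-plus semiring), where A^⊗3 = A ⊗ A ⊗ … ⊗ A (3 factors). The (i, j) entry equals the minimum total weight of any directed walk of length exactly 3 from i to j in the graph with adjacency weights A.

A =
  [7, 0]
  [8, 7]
A^⊗3 =
  [15, 8]
  [16, 15]

Each entry (A^⊗3)_ij equals the minimum over all length-3 walks i = v_0 → v_1 → … → v_3 = j of Σ_t A[v_t][v_{t+1}]. For example, for (i, j) = (0, 1) we minimise over 4 possible intermediate vertex sequences; the minimum is 8, attained along the walk 0 → 1 → 0 → 1.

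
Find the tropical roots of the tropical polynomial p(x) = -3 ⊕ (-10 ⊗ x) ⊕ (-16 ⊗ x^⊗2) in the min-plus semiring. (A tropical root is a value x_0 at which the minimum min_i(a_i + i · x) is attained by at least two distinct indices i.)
Roots: {6, 7}

Each tropical root is a break point of the lower envelope of the lines y = a_i + i · x (there are 3 lines, with slopes 0, 1, ..., 2). Only the lines that attain the minimum somewhere contribute to roots; other lines are dominated. Here the surviving (envelope) indices are i = 2, i = 1, i = 0.
Intersections between consecutive envelope lines give the roots: for adjacent envelope indices i < j the intersection is x = (a_i − a_j) / (j − i). Reading off the sorted break points: {6, 7}.
Verification: at each break x_0, at least two indices attain the minimum of min_i(a_i + i · x_0).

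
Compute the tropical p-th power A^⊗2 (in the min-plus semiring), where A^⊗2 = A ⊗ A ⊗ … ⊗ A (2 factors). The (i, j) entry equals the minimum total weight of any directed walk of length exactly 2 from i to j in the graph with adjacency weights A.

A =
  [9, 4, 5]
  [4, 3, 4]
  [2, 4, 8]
A^⊗2 =
  [7, 7, 8]
  [6, 6, 7]
  [8, 6, 7]

Each entry (A^⊗2)_ij equals the minimum over all length-2 walks i = v_0 → v_1 → … → v_2 = j of Σ_t A[v_t][v_{t+1}]. For example, for (i, j) = (0, 2) we minimise over 3 possible intermediate vertex sequences; the minimum is 8, attained along the walk 0 → 1 → 2.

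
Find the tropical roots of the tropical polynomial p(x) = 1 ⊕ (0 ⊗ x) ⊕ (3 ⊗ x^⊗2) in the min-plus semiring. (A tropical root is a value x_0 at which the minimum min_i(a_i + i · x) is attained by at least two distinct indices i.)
Roots: {-3, 1}

Each tropical root is a break point of the lower envelope of the lines y = a_i + i · x (there are 3 lines, with slopes 0, 1, ..., 2). Only the lines that attain the minimum somewhere contribute to roots; other lines are dominated. Here the surviving (envelope) indices are i = 2, i = 1, i = 0.
Intersections between consecutive envelope lines give the roots: for adjacent envelope indices i < j the intersection is x = (a_i − a_j) / (j − i). Reading off the sorted break points: {-3, 1}.
Verification: at each break x_0, at least two indices attain the minimum of min_i(a_i + i · x_0).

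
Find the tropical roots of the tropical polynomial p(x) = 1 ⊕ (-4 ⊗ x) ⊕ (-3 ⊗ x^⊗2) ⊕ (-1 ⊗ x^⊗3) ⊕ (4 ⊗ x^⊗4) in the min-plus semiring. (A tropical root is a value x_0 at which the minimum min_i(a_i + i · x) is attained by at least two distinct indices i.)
Roots: {-5, -2, -1, 5}

Each tropical root is a break point of the lower envelope of the lines y = a_i + i · x (there are 5 lines, with slopes 0, 1, ..., 4). Only the lines that attain the minimum somewhere contribute to roots; other lines are dominated. Here the surviving (envelope) indices are i = 4, i = 3, i = 2, i = 1, i = 0.
Intersections between consecutive envelope lines give the roots: for adjacent envelope indices i < j the intersection is x = (a_i − a_j) / (j − i). Reading off the sorted break points: {-5, -2, -1, 5}.
Verification: at each break x_0, at least two indices attain the minimum of min_i(a_i + i · x_0).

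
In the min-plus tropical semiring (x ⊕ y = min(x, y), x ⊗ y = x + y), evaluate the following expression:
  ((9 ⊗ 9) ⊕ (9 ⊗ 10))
((9 ⊗ 9) ⊕ (9 ⊗ 10)) = 18

Expand innermost to outermost. Recall ⊕ takes the minimum of its arguments and ⊗ takes their sum. Working out the expression ((9 ⊗ 9) ⊕ (9 ⊗ 10)) gives 18.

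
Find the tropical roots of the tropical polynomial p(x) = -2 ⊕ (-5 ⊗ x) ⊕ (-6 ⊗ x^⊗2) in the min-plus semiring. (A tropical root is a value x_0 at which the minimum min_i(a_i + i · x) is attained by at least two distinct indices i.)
Roots: {1, 3}

Each tropical root is a break point of the lower envelope of the lines y = a_i + i · x (there are 3 lines, with slopes 0, 1, ..., 2). Only the lines that attain the minimum somewhere contribute to roots; other lines are dominated. Here the surviving (envelope) indices are i = 2, i = 1, i = 0.
Intersections between consecutive envelope lines give the roots: for adjacent envelope indices i < j the intersection is x = (a_i − a_j) / (j − i). Reading off the sorted break points: {1, 3}.
Verification: at each break x_0, at least two indices attain the minimum of min_i(a_i + i · x_0).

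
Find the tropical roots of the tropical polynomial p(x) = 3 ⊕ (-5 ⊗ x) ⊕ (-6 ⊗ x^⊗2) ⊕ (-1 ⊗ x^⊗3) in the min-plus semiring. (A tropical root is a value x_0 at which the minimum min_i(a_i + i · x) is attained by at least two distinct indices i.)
Roots: {-5, 1, 8}

Each tropical root is a break point of the lower envelope of the lines y = a_i + i · x (there are 4 lines, with slopes 0, 1, ..., 3). Only the lines that attain the minimum somewhere contribute to roots; other lines are dominated. Here the surviving (envelope) indices are i = 3, i = 2, i = 1, i = 0.
Intersections between consecutive envelope lines give the roots: for adjacent envelope indices i < j the intersection is x = (a_i − a_j) / (j − i). Reading off the sorted break points: {-5, 1, 8}.
Verification: at each break x_0, at least two indices attain the minimum of min_i(a_i + i · x_0).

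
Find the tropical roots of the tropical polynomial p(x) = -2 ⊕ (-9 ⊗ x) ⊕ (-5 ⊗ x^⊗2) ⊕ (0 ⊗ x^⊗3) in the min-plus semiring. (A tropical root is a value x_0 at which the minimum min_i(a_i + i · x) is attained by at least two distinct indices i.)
Roots: {-5, -4, 7}

Each tropical root is a break point of the lower envelope of the lines y = a_i + i · x (there are 4 lines, with slopes 0, 1, ..., 3). Only the lines that attain the minimum somewhere contribute to roots; other lines are dominated. Here the surviving (envelope) indices are i = 3, i = 2, i = 1, i = 0.
Intersections between consecutive envelope lines give the roots: for adjacent envelope indices i < j the intersection is x = (a_i − a_j) / (j − i). Reading off the sorted break points: {-5, -4, 7}.
Verification: at each break x_0, at least two indices attain the minimum of min_i(a_i + i · x_0).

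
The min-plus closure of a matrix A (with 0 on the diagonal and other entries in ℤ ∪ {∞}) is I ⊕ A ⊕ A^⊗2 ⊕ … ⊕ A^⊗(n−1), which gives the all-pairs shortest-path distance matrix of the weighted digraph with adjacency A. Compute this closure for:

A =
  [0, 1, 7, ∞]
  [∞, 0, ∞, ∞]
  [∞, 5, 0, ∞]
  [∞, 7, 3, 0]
Closure =
  [0, 1, 7, ∞]
  [∞, 0, ∞, ∞]
  [∞, 5, 0, ∞]
  [∞, 7, 3, 0]

This is the Floyd-Warshall all-pairs shortest-path computation. For each intermediate vertex k = 0, 1, …, 3, update dist[i][j] ← min(dist[i][j], dist[i][k] + dist[k][j]). The final matrix gives, for each (i, j), the minimum total weight of any directed path from i to j (possibly empty when i = j).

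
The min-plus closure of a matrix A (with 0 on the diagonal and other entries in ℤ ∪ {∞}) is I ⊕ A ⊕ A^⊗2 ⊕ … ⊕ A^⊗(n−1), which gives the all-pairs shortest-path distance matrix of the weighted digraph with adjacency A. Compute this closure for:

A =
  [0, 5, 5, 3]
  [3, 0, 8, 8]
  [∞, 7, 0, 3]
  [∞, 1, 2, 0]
Closure =
  [0, 4, 5, 3]
  [3, 0, 8, 6]
  [7, 4, 0, 3]
  [4, 1, 2, 0]

This is the Floyd-Warshall all-pairs shortest-path computation. For each intermediate vertex k = 0, 1, …, 3, update dist[i][j] ← min(dist[i][j], dist[i][k] + dist[k][j]). The final matrix gives, for each (i, j), the minimum total weight of any directed path from i to j (possibly empty when i = j).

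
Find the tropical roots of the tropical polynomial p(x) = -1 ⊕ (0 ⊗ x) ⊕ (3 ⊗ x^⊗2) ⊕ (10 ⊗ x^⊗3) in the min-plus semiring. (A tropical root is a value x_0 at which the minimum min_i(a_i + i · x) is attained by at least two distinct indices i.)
Roots: {-7, -3, -1}

Each tropical root is a break point of the lower envelope of the lines y = a_i + i · x (there are 4 lines, with slopes 0, 1, ..., 3). Only the lines that attain the minimum somewhere contribute to roots; other lines are dominated. Here the surviving (envelope) indices are i = 3, i = 2, i = 1, i = 0.
Intersections between consecutive envelope lines give the roots: for adjacent envelope indices i < j the intersection is x = (a_i − a_j) / (j − i). Reading off the sorted break points: {-7, -3, -1}.
Verification: at each break x_0, at least two indices attain the minimum of min_i(a_i + i · x_0).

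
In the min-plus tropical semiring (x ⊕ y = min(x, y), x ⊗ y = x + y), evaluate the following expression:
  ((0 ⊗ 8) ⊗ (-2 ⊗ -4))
((0 ⊗ 8) ⊗ (-2 ⊗ -4)) = 2

Expand innermost to outermost. Recall ⊕ takes the minimum of its arguments and ⊗ takes their sum. Working out the expression ((0 ⊗ 8) ⊗ (-2 ⊗ -4)) gives 2.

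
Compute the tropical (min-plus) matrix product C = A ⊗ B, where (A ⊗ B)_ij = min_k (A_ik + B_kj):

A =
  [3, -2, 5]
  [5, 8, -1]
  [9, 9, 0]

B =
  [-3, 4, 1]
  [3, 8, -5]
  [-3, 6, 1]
A ⊗ B =
  [0, 6, -7]
  [-4, 5, 0]
  [-3, 6, 1]

Apply the min-plus product entry-by-entry:
  C[0][0] = min over k of (A[0][0] + B[0][0] = 3 + -3 = 0, A[0][1] + B[1][0] = -2 + 3 = 1, A[0][2] + B[2][0] = 5 + -3 = 2) = 0 (attained at k = 0)
  C[0][1] = min over k of (A[0][0] + B[0][1] = 3 + 4 = 7, A[0][1] + B[1][1] = -2 + 8 = 6, A[0][2] + B[2][1] = 5 + 6 = 11) = 6 (attained at k = 1)
  C[0][2] = min over k of (A[0][0] + B[0][2] = 3 + 1 = 4, A[0][1] + B[1][2] = -2 + -5 = -7, A[0][2] + B[2][2] = 5 + 1 = 6) = -7 (attained at k = 1)
  C[1][0] = min over k of (A[1][0] + B[0][0] = 5 + -3 = 2, A[1][1] + B[1][0] = 8 + 3 = 11, A[1][2] + B[2][0] = -1 + -3 = -4) = -4 (attained at k = 2)
  C[1][1] = min over k of (A[1][0] + B[0][1] = 5 + 4 = 9, A[1][1] + B[1][1] = 8 + 8 = 16, A[1][2] + B[2][1] = -1 + 6 = 5) = 5 (attained at k = 2)
  C[1][2] = min over k of (A[1][0] + B[0][2] = 5 + 1 = 6, A[1][1] + B[1][2] = 8 + -5 = 3, A[1][2] + B[2][2] = -1 + 1 = 0) = 0 (attained at k = 2)
  C[2][0] = min over k of (A[2][0] + B[0][0] = 9 + -3 = 6, A[2][1] + B[1][0] = 9 + 3 = 12, A[2][2] + B[2][0] = 0 + -3 = -3) = -3 (attained at k = 2)
  C[2][1] = min over k of (A[2][0] + B[0][1] = 9 + 4 = 13, A[2][1] + B[1][1] = 9 + 8 = 17, A[2][2] + B[2][1] = 0 + 6 = 6) = 6 (attained at k = 2)
  C[2][2] = min over k of (A[2][0] + B[0][2] = 9 + 1 = 10, A[2][1] + B[1][2] = 9 + -5 = 4, A[2][2] + B[2][2] = 0 + 1 = 1) = 1 (attained at k = 2)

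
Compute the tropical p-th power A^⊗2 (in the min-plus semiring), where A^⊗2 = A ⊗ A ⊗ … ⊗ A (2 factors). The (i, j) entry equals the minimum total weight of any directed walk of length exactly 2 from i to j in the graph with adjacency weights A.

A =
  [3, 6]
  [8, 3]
A^⊗2 =
  [6, 9]
  [11, 6]

Each entry (A^⊗2)_ij equals the minimum over all length-2 walks i = v_0 → v_1 → … → v_2 = j of Σ_t A[v_t][v_{t+1}]. For example, for (i, j) = (0, 1) we minimise over 2 possible intermediate vertex sequences; the minimum is 9, attained along the walk 0 → 0 → 1.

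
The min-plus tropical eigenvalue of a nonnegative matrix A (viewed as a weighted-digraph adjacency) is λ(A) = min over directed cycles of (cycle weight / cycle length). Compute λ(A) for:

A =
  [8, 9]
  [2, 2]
λ(A) = 2

Enumerate directed cycles and compute their means (weight / length). Sample:
  cycle 0 → 0: weight = 8, length = 1, mean = 8/1 ≈ 8.000
  cycle 1 → 1: weight = 2, length = 1, mean = 2/1 ≈ 2.000
  cycle 0 → 1 → 0: weight = 11, length = 2, mean = 11/2 ≈ 5.500
  cycle 1 → 0 → 1: weight = 11, length = 2, mean = 11/2 ≈ 5.500
Minimum mean = 2.000, attained e.g. along the cycle 1 → 1 with weight 2 and length 1. So λ(A) = 2/1 = 2.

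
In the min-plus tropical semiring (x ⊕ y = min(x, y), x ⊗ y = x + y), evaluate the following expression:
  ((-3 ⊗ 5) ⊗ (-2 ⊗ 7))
((-3 ⊗ 5) ⊗ (-2 ⊗ 7)) = 7

Expand innermost to outermost. Recall ⊕ takes the minimum of its arguments and ⊗ takes their sum. Working out the expression ((-3 ⊗ 5) ⊗ (-2 ⊗ 7)) gives 7.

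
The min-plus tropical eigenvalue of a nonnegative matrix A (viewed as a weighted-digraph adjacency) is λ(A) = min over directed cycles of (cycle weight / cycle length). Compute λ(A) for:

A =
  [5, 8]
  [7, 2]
λ(A) = 2

Enumerate directed cycles and compute their means (weight / length). Sample:
  cycle 0 → 0: weight = 5, length = 1, mean = 5/1 ≈ 5.000
  cycle 1 → 1: weight = 2, length = 1, mean = 2/1 ≈ 2.000
  cycle 0 → 1 → 0: weight = 15, length = 2, mean = 15/2 ≈ 7.500
  cycle 1 → 0 → 1: weight = 15, length = 2, mean = 15/2 ≈ 7.500
Minimum mean = 2.000, attained e.g. along the cycle 1 → 1 with weight 2 and length 1. So λ(A) = 2/1 = 2.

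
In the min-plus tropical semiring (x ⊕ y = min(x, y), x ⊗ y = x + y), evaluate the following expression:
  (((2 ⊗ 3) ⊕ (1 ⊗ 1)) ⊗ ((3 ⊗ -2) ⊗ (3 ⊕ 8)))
(((2 ⊗ 3) ⊕ (1 ⊗ 1)) ⊗ ((3 ⊗ -2) ⊗ (3 ⊕ 8))) = 6

Expand innermost to outermost. Recall ⊕ takes the minimum of its arguments and ⊗ takes their sum. Working out the expression (((2 ⊗ 3) ⊕ (1 ⊗ 1)) ⊗ ((3 ⊗ -2) ⊗ (3 ⊕ 8))) gives 6.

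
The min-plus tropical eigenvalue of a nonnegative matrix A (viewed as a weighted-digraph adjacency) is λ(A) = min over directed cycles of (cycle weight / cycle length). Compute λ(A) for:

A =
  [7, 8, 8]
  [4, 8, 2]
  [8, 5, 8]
λ(A) = 7/2

Enumerate directed cycles and compute their means (weight / length). Sample:
  cycle 0 → 0: weight = 7, length = 1, mean = 7/1 ≈ 7.000
  cycle 1 → 1: weight = 8, length = 1, mean = 8/1 ≈ 8.000
  cycle 2 → 2: weight = 8, length = 1, mean = 8/1 ≈ 8.000
  cycle 0 → 1 → 0: weight = 12, length = 2, mean = 12/2 ≈ 6.000
  cycle 0 → 2 → 0: weight = 16, length = 2, mean = 16/2 ≈ 8.000
  cycle 1 → 0 → 1: weight = 12, length = 2, mean = 12/2 ≈ 6.000
Minimum mean = 3.500, attained e.g. along the cycle 1 → 2 → 1 with weight 7 and length 2. So λ(A) = 7/2 = 7/2.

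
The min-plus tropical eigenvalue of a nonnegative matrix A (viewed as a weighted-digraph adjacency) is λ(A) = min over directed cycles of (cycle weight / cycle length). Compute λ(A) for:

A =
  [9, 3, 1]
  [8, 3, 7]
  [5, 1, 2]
λ(A) = 2

Enumerate directed cycles and compute their means (weight / length). Sample:
  cycle 0 → 0: weight = 9, length = 1, mean = 9/1 ≈ 9.000
  cycle 1 → 1: weight = 3, length = 1, mean = 3/1 ≈ 3.000
  cycle 2 → 2: weight = 2, length = 1, mean = 2/1 ≈ 2.000
  cycle 0 → 1 → 0: weight = 11, length = 2, mean = 11/2 ≈ 5.500
  cycle 0 → 2 → 0: weight = 6, length = 2, mean = 6/2 ≈ 3.000
  cycle 1 → 0 → 1: weight = 11, length = 2, mean = 11/2 ≈ 5.500
Minimum mean = 2.000, attained e.g. along the cycle 2 → 2 with weight 2 and length 1. So λ(A) = 2/1 = 2.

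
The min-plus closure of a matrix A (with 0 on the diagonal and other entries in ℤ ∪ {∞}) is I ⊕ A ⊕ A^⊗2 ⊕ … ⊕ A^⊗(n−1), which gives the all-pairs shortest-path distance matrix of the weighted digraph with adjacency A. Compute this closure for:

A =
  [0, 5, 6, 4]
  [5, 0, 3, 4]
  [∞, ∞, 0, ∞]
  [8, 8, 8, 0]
Closure =
  [0, 5, 6, 4]
  [5, 0, 3, 4]
  [∞, ∞, 0, ∞]
  [8, 8, 8, 0]

This is the Floyd-Warshall all-pairs shortest-path computation. For each intermediate vertex k = 0, 1, …, 3, update dist[i][j] ← min(dist[i][j], dist[i][k] + dist[k][j]). The final matrix gives, for each (i, j), the minimum total weight of any directed path from i to j (possibly empty when i = j).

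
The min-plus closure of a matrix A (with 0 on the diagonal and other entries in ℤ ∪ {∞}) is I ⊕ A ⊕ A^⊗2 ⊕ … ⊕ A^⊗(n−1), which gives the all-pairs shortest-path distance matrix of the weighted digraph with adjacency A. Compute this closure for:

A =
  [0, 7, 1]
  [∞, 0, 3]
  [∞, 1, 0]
Closure =
  [0, 2, 1]
  [∞, 0, 3]
  [∞, 1, 0]

This is the Floyd-Warshall all-pairs shortest-path computation. For each intermediate vertex k = 0, 1, …, 2, update dist[i][j] ← min(dist[i][j], dist[i][k] + dist[k][j]). The final matrix gives, for each (i, j), the minimum total weight of any directed path from i to j (possibly empty when i = j).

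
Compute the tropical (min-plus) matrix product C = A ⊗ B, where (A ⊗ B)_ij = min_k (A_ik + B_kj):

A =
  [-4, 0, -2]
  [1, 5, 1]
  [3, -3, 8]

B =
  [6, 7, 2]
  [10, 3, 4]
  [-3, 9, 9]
A ⊗ B =
  [-5, 3, -2]
  [-2, 8, 3]
  [5, 0, 1]

Apply the min-plus product entry-by-entry:
  C[0][0] = min over k of (A[0][0] + B[0][0] = -4 + 6 = 2, A[0][1] + B[1][0] = 0 + 10 = 10, A[0][2] + B[2][0] = -2 + -3 = -5) = -5 (attained at k = 2)
  C[0][1] = min over k of (A[0][0] + B[0][1] = -4 + 7 = 3, A[0][1] + B[1][1] = 0 + 3 = 3, A[0][2] + B[2][1] = -2 + 9 = 7) = 3 (attained at k = 0)
  C[0][2] = min over k of (A[0][0] + B[0][2] = -4 + 2 = -2, A[0][1] + B[1][2] = 0 + 4 = 4, A[0][2] + B[2][2] = -2 + 9 = 7) = -2 (attained at k = 0)
  C[1][0] = min over k of (A[1][0] + B[0][0] = 1 + 6 = 7, A[1][1] + B[1][0] = 5 + 10 = 15, A[1][2] + B[2][0] = 1 + -3 = -2) = -2 (attained at k = 2)
  C[1][1] = min over k of (A[1][0] + B[0][1] = 1 + 7 = 8, A[1][1] + B[1][1] = 5 + 3 = 8, A[1][2] + B[2][1] = 1 + 9 = 10) = 8 (attained at k = 0)
  C[1][2] = min over k of (A[1][0] + B[0][2] = 1 + 2 = 3, A[1][1] + B[1][2] = 5 + 4 = 9, A[1][2] + B[2][2] = 1 + 9 = 10) = 3 (attained at k = 0)
  C[2][0] = min over k of (A[2][0] + B[0][0] = 3 + 6 = 9, A[2][1] + B[1][0] = -3 + 10 = 7, A[2][2] + B[2][0] = 8 + -3 = 5) = 5 (attained at k = 2)
  C[2][1] = min over k of (A[2][0] + B[0][1] = 3 + 7 = 10, A[2][1] + B[1][1] = -3 + 3 = 0, A[2][2] + B[2][1] = 8 + 9 = 17) = 0 (attained at k = 1)
  C[2][2] = min over k of (A[2][0] + B[0][2] = 3 + 2 = 5, A[2][1] + B[1][2] = -3 + 4 = 1, A[2][2] + B[2][2] = 8 + 9 = 17) = 1 (attained at k = 1)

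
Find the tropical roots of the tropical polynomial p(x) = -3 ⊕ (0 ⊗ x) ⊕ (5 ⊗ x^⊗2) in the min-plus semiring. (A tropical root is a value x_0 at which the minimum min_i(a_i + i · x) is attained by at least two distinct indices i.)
Roots: {-5, -3}

Each tropical root is a break point of the lower envelope of the lines y = a_i + i · x (there are 3 lines, with slopes 0, 1, ..., 2). Only the lines that attain the minimum somewhere contribute to roots; other lines are dominated. Here the surviving (envelope) indices are i = 2, i = 1, i = 0.
Intersections between consecutive envelope lines give the roots: for adjacent envelope indices i < j the intersection is x = (a_i − a_j) / (j − i). Reading off the sorted break points: {-5, -3}.
Verification: at each break x_0, at least two indices attain the minimum of min_i(a_i + i · x_0).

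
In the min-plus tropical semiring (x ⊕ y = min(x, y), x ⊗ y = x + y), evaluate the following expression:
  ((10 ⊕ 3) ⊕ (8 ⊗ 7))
((10 ⊕ 3) ⊕ (8 ⊗ 7)) = 3

Expand innermost to outermost. Recall ⊕ takes the minimum of its arguments and ⊗ takes their sum. Working out the expression ((10 ⊕ 3) ⊕ (8 ⊗ 7)) gives 3.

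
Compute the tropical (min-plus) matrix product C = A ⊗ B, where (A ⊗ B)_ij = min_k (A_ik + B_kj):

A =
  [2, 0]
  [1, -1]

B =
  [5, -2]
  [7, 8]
A ⊗ B =
  [7, 0]
  [6, -1]

Apply the min-plus product entry-by-entry:
  C[0][0] = min over k of (A[0][0] + B[0][0] = 2 + 5 = 7, A[0][1] + B[1][0] = 0 + 7 = 7) = 7 (attained at k = 0)
  C[0][1] = min over k of (A[0][0] + B[0][1] = 2 + -2 = 0, A[0][1] + B[1][1] = 0 + 8 = 8) = 0 (attained at k = 0)
  C[1][0] = min over k of (A[1][0] + B[0][0] = 1 + 5 = 6, A[1][1] + B[1][0] = -1 + 7 = 6) = 6 (attained at k = 0)
  C[1][1] = min over k of (A[1][0] + B[0][1] = 1 + -2 = -1, A[1][1] + B[1][1] = -1 + 8 = 7) = -1 (attained at k = 0)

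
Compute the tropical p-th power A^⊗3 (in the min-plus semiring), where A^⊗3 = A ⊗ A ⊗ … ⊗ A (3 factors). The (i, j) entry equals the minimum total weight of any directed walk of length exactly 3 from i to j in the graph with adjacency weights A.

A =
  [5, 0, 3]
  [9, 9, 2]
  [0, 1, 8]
A^⊗3 =
  [2, 3, 6]
  [7, 2, 5]
  [3, 4, 2]

Each entry (A^⊗3)_ij equals the minimum over all length-3 walks i = v_0 → v_1 → … → v_3 = j of Σ_t A[v_t][v_{t+1}]. For example, for (i, j) = (0, 2) we minimise over 9 possible intermediate vertex sequences; the minimum is 6, attained along the walk 0 → 2 → 0 → 2.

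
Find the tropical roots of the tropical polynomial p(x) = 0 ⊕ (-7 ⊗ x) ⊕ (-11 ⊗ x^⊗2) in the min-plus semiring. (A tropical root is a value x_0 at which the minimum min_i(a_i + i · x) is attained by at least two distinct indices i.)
Roots: {4, 7}

Each tropical root is a break point of the lower envelope of the lines y = a_i + i · x (there are 3 lines, with slopes 0, 1, ..., 2). Only the lines that attain the minimum somewhere contribute to roots; other lines are dominated. Here the surviving (envelope) indices are i = 2, i = 1, i = 0.
Intersections between consecutive envelope lines give the roots: for adjacent envelope indices i < j the intersection is x = (a_i − a_j) / (j − i). Reading off the sorted break points: {4, 7}.
Verification: at each break x_0, at least two indices attain the minimum of min_i(a_i + i · x_0).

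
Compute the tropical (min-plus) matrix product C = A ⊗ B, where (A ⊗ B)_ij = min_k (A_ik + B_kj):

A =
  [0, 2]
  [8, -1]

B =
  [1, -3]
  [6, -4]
A ⊗ B =
  [1, -3]
  [5, -5]

Apply the min-plus product entry-by-entry:
  C[0][0] = min over k of (A[0][0] + B[0][0] = 0 + 1 = 1, A[0][1] + B[1][0] = 2 + 6 = 8) = 1 (attained at k = 0)
  C[0][1] = min over k of (A[0][0] + B[0][1] = 0 + -3 = -3, A[0][1] + B[1][1] = 2 + -4 = -2) = -3 (attained at k = 0)
  C[1][0] = min over k of (A[1][0] + B[0][0] = 8 + 1 = 9, A[1][1] + B[1][0] = -1 + 6 = 5) = 5 (attained at k = 1)
  C[1][1] = min over k of (A[1][0] + B[0][1] = 8 + -3 = 5, A[1][1] + B[1][1] = -1 + -4 = -5) = -5 (attained at k = 1)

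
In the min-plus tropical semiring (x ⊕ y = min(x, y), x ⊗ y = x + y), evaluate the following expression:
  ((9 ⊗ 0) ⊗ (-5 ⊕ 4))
((9 ⊗ 0) ⊗ (-5 ⊕ 4)) = 4

Expand innermost to outermost. Recall ⊕ takes the minimum of its arguments and ⊗ takes their sum. Working out the expression ((9 ⊗ 0) ⊗ (-5 ⊕ 4)) gives 4.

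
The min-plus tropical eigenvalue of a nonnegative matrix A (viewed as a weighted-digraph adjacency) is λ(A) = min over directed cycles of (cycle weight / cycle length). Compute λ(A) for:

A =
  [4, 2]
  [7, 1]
λ(A) = 1

Enumerate directed cycles and compute their means (weight / length). Sample:
  cycle 0 → 0: weight = 4, length = 1, mean = 4/1 ≈ 4.000
  cycle 1 → 1: weight = 1, length = 1, mean = 1/1 ≈ 1.000
  cycle 0 → 1 → 0: weight = 9, length = 2, mean = 9/2 ≈ 4.500
  cycle 1 → 0 → 1: weight = 9, length = 2, mean = 9/2 ≈ 4.500
Minimum mean = 1.000, attained e.g. along the cycle 1 → 1 with weight 1 and length 1. So λ(A) = 1/1 = 1.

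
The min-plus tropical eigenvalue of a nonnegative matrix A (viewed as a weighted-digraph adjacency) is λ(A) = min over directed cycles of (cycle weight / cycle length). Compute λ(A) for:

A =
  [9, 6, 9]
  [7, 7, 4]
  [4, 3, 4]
λ(A) = 7/2

Enumerate directed cycles and compute their means (weight / length). Sample:
  cycle 0 → 0: weight = 9, length = 1, mean = 9/1 ≈ 9.000
  cycle 1 → 1: weight = 7, length = 1, mean = 7/1 ≈ 7.000
  cycle 2 → 2: weight = 4, length = 1, mean = 4/1 ≈ 4.000
  cycle 0 → 1 → 0: weight = 13, length = 2, mean = 13/2 ≈ 6.500
  cycle 0 → 2 → 0: weight = 13, length = 2, mean = 13/2 ≈ 6.500
  cycle 1 → 0 → 1: weight = 13, length = 2, mean = 13/2 ≈ 6.500
Minimum mean = 3.500, attained e.g. along the cycle 1 → 2 → 1 with weight 7 and length 2. So λ(A) = 7/2 = 7/2.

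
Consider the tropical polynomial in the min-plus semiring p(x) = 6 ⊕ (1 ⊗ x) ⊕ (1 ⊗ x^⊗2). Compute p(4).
p(4) = 5

A tropical monomial a ⊗ x^⊗i evaluates to a + i · x. Evaluating each term at x = 4:
  Term 0 contributes 6 + 0 · 4 = 6
  Term 1 contributes 1 + 1 · 4 = 5
  Term 2 contributes 1 + 2 · 4 = 9
p(4) = ⊕ of these = min[6, 5, 9] = 5.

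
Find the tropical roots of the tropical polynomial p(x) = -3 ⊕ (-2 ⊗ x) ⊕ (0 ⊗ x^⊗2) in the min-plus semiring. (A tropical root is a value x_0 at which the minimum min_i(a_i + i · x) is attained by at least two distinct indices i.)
Roots: {-2, -1}

Each tropical root is a break point of the lower envelope of the lines y = a_i + i · x (there are 3 lines, with slopes 0, 1, ..., 2). Only the lines that attain the minimum somewhere contribute to roots; other lines are dominated. Here the surviving (envelope) indices are i = 2, i = 1, i = 0.
Intersections between consecutive envelope lines give the roots: for adjacent envelope indices i < j the intersection is x = (a_i − a_j) / (j − i). Reading off the sorted break points: {-2, -1}.
Verification: at each break x_0, at least two indices attain the minimum of min_i(a_i + i · x_0).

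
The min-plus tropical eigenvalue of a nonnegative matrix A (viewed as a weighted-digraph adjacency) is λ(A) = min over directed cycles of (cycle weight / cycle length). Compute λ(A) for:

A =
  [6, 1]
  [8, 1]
λ(A) = 1

Enumerate directed cycles and compute their means (weight / length). Sample:
  cycle 0 → 0: weight = 6, length = 1, mean = 6/1 ≈ 6.000
  cycle 1 → 1: weight = 1, length = 1, mean = 1/1 ≈ 1.000
  cycle 0 → 1 → 0: weight = 9, length = 2, mean = 9/2 ≈ 4.500
  cycle 1 → 0 → 1: weight = 9, length = 2, mean = 9/2 ≈ 4.500
Minimum mean = 1.000, attained e.g. along the cycle 1 → 1 with weight 1 and length 1. So λ(A) = 1/1 = 1.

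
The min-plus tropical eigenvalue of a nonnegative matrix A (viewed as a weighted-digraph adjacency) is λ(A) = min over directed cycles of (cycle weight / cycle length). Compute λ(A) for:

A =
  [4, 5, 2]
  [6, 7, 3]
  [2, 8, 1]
λ(A) = 1

Enumerate directed cycles and compute their means (weight / length). Sample:
  cycle 0 → 0: weight = 4, length = 1, mean = 4/1 ≈ 4.000
  cycle 1 → 1: weight = 7, length = 1, mean = 7/1 ≈ 7.000
  cycle 2 → 2: weight = 1, length = 1, mean = 1/1 ≈ 1.000
  cycle 0 → 1 → 0: weight = 11, length = 2, mean = 11/2 ≈ 5.500
  cycle 0 → 2 → 0: weight = 4, length = 2, mean = 4/2 ≈ 2.000
  cycle 1 → 0 → 1: weight = 11, length = 2, mean = 11/2 ≈ 5.500
Minimum mean = 1.000, attained e.g. along the cycle 2 → 2 with weight 1 and length 1. So λ(A) = 1/1 = 1.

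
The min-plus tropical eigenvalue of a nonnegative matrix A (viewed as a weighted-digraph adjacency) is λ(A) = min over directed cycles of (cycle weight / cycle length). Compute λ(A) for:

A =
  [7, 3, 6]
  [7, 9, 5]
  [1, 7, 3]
λ(A) = 3

Enumerate directed cycles and compute their means (weight / length). Sample:
  cycle 0 → 0: weight = 7, length = 1, mean = 7/1 ≈ 7.000
  cycle 1 → 1: weight = 9, length = 1, mean = 9/1 ≈ 9.000
  cycle 2 → 2: weight = 3, length = 1, mean = 3/1 ≈ 3.000
  cycle 0 → 1 → 0: weight = 10, length = 2, mean = 10/2 ≈ 5.000
  cycle 0 → 2 → 0: weight = 7, length = 2, mean = 7/2 ≈ 3.500
  cycle 1 → 0 → 1: weight = 10, length = 2, mean = 10/2 ≈ 5.000
Minimum mean = 3.000, attained e.g. along the cycle 2 → 2 with weight 3 and length 1. So λ(A) = 3/1 = 3.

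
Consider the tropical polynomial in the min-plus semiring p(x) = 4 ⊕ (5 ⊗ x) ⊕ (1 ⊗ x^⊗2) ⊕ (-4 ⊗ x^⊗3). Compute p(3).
p(3) = 4

A tropical monomial a ⊗ x^⊗i evaluates to a + i · x. Evaluating each term at x = 3:
  Term 0 contributes 4 + 0 · 3 = 4
  Term 1 contributes 5 + 1 · 3 = 8
  Term 2 contributes 1 + 2 · 3 = 7
  Term 3 contributes -4 + 3 · 3 = 5
p(3) = ⊕ of these = min[4, 8, 7, 5] = 4.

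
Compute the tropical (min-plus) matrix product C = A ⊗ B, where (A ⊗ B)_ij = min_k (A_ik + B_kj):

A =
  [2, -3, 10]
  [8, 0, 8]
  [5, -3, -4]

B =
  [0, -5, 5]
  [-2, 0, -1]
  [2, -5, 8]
A ⊗ B =
  [-5, -3, -4]
  [-2, 0, -1]
  [-5, -9, -4]

Apply the min-plus product entry-by-entry:
  C[0][0] = min over k of (A[0][0] + B[0][0] = 2 + 0 = 2, A[0][1] + B[1][0] = -3 + -2 = -5, A[0][2] + B[2][0] = 10 + 2 = 12) = -5 (attained at k = 1)
  C[0][1] = min over k of (A[0][0] + B[0][1] = 2 + -5 = -3, A[0][1] + B[1][1] = -3 + 0 = -3, A[0][2] + B[2][1] = 10 + -5 = 5) = -3 (attained at k = 0)
  C[0][2] = min over k of (A[0][0] + B[0][2] = 2 + 5 = 7, A[0][1] + B[1][2] = -3 + -1 = -4, A[0][2] + B[2][2] = 10 + 8 = 18) = -4 (attained at k = 1)
  C[1][0] = min over k of (A[1][0] + B[0][0] = 8 + 0 = 8, A[1][1] + B[1][0] = 0 + -2 = -2, A[1][2] + B[2][0] = 8 + 2 = 10) = -2 (attained at k = 1)
  C[1][1] = min over k of (A[1][0] + B[0][1] = 8 + -5 = 3, A[1][1] + B[1][1] = 0 + 0 = 0, A[1][2] + B[2][1] = 8 + -5 = 3) = 0 (attained at k = 1)
  C[1][2] = min over k of (A[1][0] + B[0][2] = 8 + 5 = 13, A[1][1] + B[1][2] = 0 + -1 = -1, A[1][2] + B[2][2] = 8 + 8 = 16) = -1 (attained at k = 1)
  C[2][0] = min over k of (A[2][0] + B[0][0] = 5 + 0 = 5, A[2][1] + B[1][0] = -3 + -2 = -5, A[2][2] + B[2][0] = -4 + 2 = -2) = -5 (attained at k = 1)
  C[2][1] = min over k of (A[2][0] + B[0][1] = 5 + -5 = 0, A[2][1] + B[1][1] = -3 + 0 = -3, A[2][2] + B[2][1] = -4 + -5 = -9) = -9 (attained at k = 2)
  C[2][2] = min over k of (A[2][0] + B[0][2] = 5 + 5 = 10, A[2][1] + B[1][2] = -3 + -1 = -4, A[2][2] + B[2][2] = -4 + 8 = 4) = -4 (attained at k = 1)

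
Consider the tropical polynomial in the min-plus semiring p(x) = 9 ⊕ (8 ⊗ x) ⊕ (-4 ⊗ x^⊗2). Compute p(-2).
p(-2) = -8

A tropical monomial a ⊗ x^⊗i evaluates to a + i · x. Evaluating each term at x = -2:
  Term 0 contributes 9 + 0 · -2 = 9
  Term 1 contributes 8 + 1 · -2 = 6
  Term 2 contributes -4 + 2 · -2 = -8
p(-2) = ⊕ of these = min[9, 6, -8] = -8.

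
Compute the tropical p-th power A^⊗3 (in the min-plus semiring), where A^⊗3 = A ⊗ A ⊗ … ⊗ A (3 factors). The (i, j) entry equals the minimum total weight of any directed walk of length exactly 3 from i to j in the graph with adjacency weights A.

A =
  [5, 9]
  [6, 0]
A^⊗3 =
  [15, 9]
  [6, 0]

Each entry (A^⊗3)_ij equals the minimum over all length-3 walks i = v_0 → v_1 → … → v_3 = j of Σ_t A[v_t][v_{t+1}]. For example, for (i, j) = (0, 1) we minimise over 4 possible intermediate vertex sequences; the minimum is 9, attained along the walk 0 → 1 → 1 → 1.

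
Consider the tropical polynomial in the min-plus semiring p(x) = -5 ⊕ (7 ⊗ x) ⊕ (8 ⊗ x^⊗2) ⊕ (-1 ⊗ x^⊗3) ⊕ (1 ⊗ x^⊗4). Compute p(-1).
p(-1) = -5

A tropical monomial a ⊗ x^⊗i evaluates to a + i · x. Evaluating each term at x = -1:
  Term 0 contributes -5 + 0 · -1 = -5
  Term 1 contributes 7 + 1 · -1 = 6
  Term 2 contributes 8 + 2 · -1 = 6
  Term 3 contributes -1 + 3 · -1 = -4
  Term 4 contributes 1 + 4 · -1 = -3
p(-1) = ⊕ of these = min[-5, 6, 6, -4, -3] = -5.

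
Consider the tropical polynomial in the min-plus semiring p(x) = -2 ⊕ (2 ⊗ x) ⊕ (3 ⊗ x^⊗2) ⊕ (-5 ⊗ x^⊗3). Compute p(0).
p(0) = -5

A tropical monomial a ⊗ x^⊗i evaluates to a + i · x. Evaluating each term at x = 0:
  Term 0 contributes -2 + 0 · 0 = -2
  Term 1 contributes 2 + 1 · 0 = 2
  Term 2 contributes 3 + 2 · 0 = 3
  Term 3 contributes -5 + 3 · 0 = -5
p(0) = ⊕ of these = min[-2, 2, 3, -5] = -5.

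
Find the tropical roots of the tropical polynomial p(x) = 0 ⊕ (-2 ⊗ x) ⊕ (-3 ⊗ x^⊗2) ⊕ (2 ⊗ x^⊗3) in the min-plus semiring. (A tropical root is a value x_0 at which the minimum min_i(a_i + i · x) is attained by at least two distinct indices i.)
Roots: {-5, 1, 2}

Each tropical root is a break point of the lower envelope of the lines y = a_i + i · x (there are 4 lines, with slopes 0, 1, ..., 3). Only the lines that attain the minimum somewhere contribute to roots; other lines are dominated. Here the surviving (envelope) indices are i = 3, i = 2, i = 1, i = 0.
Intersections between consecutive envelope lines give the roots: for adjacent envelope indices i < j the intersection is x = (a_i − a_j) / (j − i). Reading off the sorted break points: {-5, 1, 2}.
Verification: at each break x_0, at least two indices attain the minimum of min_i(a_i + i · x_0).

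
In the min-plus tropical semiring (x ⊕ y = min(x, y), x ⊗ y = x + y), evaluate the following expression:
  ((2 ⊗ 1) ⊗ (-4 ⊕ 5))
((2 ⊗ 1) ⊗ (-4 ⊕ 5)) = -1

Expand innermost to outermost. Recall ⊕ takes the minimum of its arguments and ⊗ takes their sum. Working out the expression ((2 ⊗ 1) ⊗ (-4 ⊕ 5)) gives -1.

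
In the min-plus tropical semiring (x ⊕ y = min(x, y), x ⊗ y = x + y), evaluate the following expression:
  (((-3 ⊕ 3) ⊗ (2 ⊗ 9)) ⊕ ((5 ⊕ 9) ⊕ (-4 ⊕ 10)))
(((-3 ⊕ 3) ⊗ (2 ⊗ 9)) ⊕ ((5 ⊕ 9) ⊕ (-4 ⊕ 10))) = -4

Expand innermost to outermost. Recall ⊕ takes the minimum of its arguments and ⊗ takes their sum. Working out the expression (((-3 ⊕ 3) ⊗ (2 ⊗ 9)) ⊕ ((5 ⊕ 9) ⊕ (-4 ⊕ 10))) gives -4.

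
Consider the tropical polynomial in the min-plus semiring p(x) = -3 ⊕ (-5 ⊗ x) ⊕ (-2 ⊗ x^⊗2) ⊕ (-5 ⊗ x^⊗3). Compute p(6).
p(6) = -3

A tropical monomial a ⊗ x^⊗i evaluates to a + i · x. Evaluating each term at x = 6:
  Term 0 contributes -3 + 0 · 6 = -3
  Term 1 contributes -5 + 1 · 6 = 1
  Term 2 contributes -2 + 2 · 6 = 10
  Term 3 contributes -5 + 3 · 6 = 13
p(6) = ⊕ of these = min[-3, 1, 10, 13] = -3.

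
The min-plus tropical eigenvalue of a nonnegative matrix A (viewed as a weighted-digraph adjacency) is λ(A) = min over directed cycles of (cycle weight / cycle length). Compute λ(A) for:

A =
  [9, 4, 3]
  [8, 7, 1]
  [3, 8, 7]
λ(A) = 8/3

Enumerate directed cycles and compute their means (weight / length). Sample:
  cycle 0 → 0: weight = 9, length = 1, mean = 9/1 ≈ 9.000
  cycle 1 → 1: weight = 7, length = 1, mean = 7/1 ≈ 7.000
  cycle 2 → 2: weight = 7, length = 1, mean = 7/1 ≈ 7.000
  cycle 0 → 1 → 0: weight = 12, length = 2, mean = 12/2 ≈ 6.000
  cycle 0 → 2 → 0: weight = 6, length = 2, mean = 6/2 ≈ 3.000
  cycle 1 → 0 → 1: weight = 12, length = 2, mean = 12/2 ≈ 6.000
Minimum mean = 2.667, attained e.g. along the cycle 0 → 1 → 2 → 0 with weight 8 and length 3. So λ(A) = 8/3 = 8/3.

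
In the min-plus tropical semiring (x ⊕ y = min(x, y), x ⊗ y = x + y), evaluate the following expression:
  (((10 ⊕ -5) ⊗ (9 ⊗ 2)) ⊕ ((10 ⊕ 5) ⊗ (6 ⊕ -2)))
(((10 ⊕ -5) ⊗ (9 ⊗ 2)) ⊕ ((10 ⊕ 5) ⊗ (6 ⊕ -2))) = 3

Expand innermost to outermost. Recall ⊕ takes the minimum of its arguments and ⊗ takes their sum. Working out the expression (((10 ⊕ -5) ⊗ (9 ⊗ 2)) ⊕ ((10 ⊕ 5) ⊗ (6 ⊕ -2))) gives 3.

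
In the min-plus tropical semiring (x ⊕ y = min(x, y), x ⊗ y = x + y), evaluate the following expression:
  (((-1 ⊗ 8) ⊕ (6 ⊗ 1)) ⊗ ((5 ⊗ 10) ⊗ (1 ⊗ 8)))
(((-1 ⊗ 8) ⊕ (6 ⊗ 1)) ⊗ ((5 ⊗ 10) ⊗ (1 ⊗ 8))) = 31

Expand innermost to outermost. Recall ⊕ takes the minimum of its arguments and ⊗ takes their sum. Working out the expression (((-1 ⊗ 8) ⊕ (6 ⊗ 1)) ⊗ ((5 ⊗ 10) ⊗ (1 ⊗ 8))) gives 31.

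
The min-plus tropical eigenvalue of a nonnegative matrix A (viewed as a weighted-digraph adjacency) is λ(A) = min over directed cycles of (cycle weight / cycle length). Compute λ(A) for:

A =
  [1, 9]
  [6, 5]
λ(A) = 1

Enumerate directed cycles and compute their means (weight / length). Sample:
  cycle 0 → 0: weight = 1, length = 1, mean = 1/1 ≈ 1.000
  cycle 1 → 1: weight = 5, length = 1, mean = 5/1 ≈ 5.000
  cycle 0 → 1 → 0: weight = 15, length = 2, mean = 15/2 ≈ 7.500
  cycle 1 → 0 → 1: weight = 15, length = 2, mean = 15/2 ≈ 7.500
Minimum mean = 1.000, attained e.g. along the cycle 0 → 0 with weight 1 and length 1. So λ(A) = 1/1 = 1.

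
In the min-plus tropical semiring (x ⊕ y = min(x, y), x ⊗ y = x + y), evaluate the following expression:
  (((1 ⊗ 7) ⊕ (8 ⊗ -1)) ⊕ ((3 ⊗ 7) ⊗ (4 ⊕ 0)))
(((1 ⊗ 7) ⊕ (8 ⊗ -1)) ⊕ ((3 ⊗ 7) ⊗ (4 ⊕ 0))) = 7

Expand innermost to outermost. Recall ⊕ takes the minimum of its arguments and ⊗ takes their sum. Working out the expression (((1 ⊗ 7) ⊕ (8 ⊗ -1)) ⊕ ((3 ⊗ 7) ⊗ (4 ⊕ 0))) gives 7.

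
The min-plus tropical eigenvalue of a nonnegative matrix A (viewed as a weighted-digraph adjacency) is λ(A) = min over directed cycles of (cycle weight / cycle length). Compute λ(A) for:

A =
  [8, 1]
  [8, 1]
λ(A) = 1

Enumerate directed cycles and compute their means (weight / length). Sample:
  cycle 0 → 0: weight = 8, length = 1, mean = 8/1 ≈ 8.000
  cycle 1 → 1: weight = 1, length = 1, mean = 1/1 ≈ 1.000
  cycle 0 → 1 → 0: weight = 9, length = 2, mean = 9/2 ≈ 4.500
  cycle 1 → 0 → 1: weight = 9, length = 2, mean = 9/2 ≈ 4.500
Minimum mean = 1.000, attained e.g. along the cycle 1 → 1 with weight 1 and length 1. So λ(A) = 1/1 = 1.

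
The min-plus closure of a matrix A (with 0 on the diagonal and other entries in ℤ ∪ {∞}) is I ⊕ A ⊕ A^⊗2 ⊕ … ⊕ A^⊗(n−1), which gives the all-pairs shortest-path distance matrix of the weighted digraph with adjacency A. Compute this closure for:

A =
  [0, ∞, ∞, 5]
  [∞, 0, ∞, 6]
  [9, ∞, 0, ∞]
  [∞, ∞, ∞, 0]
Closure =
  [0, ∞, ∞, 5]
  [∞, 0, ∞, 6]
  [9, ∞, 0, 14]
  [∞, ∞, ∞, 0]

This is the Floyd-Warshall all-pairs shortest-path computation. For each intermediate vertex k = 0, 1, …, 3, update dist[i][j] ← min(dist[i][j], dist[i][k] + dist[k][j]). The final matrix gives, for each (i, j), the minimum total weight of any directed path from i to j (possibly empty when i = j).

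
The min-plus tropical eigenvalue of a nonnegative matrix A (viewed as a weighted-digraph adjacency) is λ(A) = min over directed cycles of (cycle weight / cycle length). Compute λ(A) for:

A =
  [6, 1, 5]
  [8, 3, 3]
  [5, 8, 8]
λ(A) = 3

Enumerate directed cycles and compute their means (weight / length). Sample:
  cycle 0 → 0: weight = 6, length = 1, mean = 6/1 ≈ 6.000
  cycle 1 → 1: weight = 3, length = 1, mean = 3/1 ≈ 3.000
  cycle 2 → 2: weight = 8, length = 1, mean = 8/1 ≈ 8.000
  cycle 0 → 1 → 0: weight = 9, length = 2, mean = 9/2 ≈ 4.500
  cycle 0 → 2 → 0: weight = 10, length = 2, mean = 10/2 ≈ 5.000
  cycle 1 → 0 → 1: weight = 9, length = 2, mean = 9/2 ≈ 4.500
Minimum mean = 3.000, attained e.g. along the cycle 1 → 1 with weight 3 and length 1. So λ(A) = 3/1 = 3.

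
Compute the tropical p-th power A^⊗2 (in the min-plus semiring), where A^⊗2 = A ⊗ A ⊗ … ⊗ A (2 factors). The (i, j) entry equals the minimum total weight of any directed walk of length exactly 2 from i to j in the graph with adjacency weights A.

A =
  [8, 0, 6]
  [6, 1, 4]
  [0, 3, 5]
A^⊗2 =
  [6, 1, 4]
  [4, 2, 5]
  [5, 0, 6]

Each entry (A^⊗2)_ij equals the minimum over all length-2 walks i = v_0 → v_1 → … → v_2 = j of Σ_t A[v_t][v_{t+1}]. For example, for (i, j) = (0, 2) we minimise over 3 possible intermediate vertex sequences; the minimum is 4, attained along the walk 0 → 1 → 2.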